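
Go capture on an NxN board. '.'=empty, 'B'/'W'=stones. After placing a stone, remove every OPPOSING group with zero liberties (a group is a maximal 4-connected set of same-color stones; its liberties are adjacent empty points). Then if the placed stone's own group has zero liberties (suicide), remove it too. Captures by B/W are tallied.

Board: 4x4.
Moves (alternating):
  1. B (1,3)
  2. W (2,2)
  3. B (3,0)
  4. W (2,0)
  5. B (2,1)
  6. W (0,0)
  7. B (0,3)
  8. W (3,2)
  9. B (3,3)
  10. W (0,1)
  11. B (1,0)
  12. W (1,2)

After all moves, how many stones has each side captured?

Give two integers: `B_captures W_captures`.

Move 1: B@(1,3) -> caps B=0 W=0
Move 2: W@(2,2) -> caps B=0 W=0
Move 3: B@(3,0) -> caps B=0 W=0
Move 4: W@(2,0) -> caps B=0 W=0
Move 5: B@(2,1) -> caps B=0 W=0
Move 6: W@(0,0) -> caps B=0 W=0
Move 7: B@(0,3) -> caps B=0 W=0
Move 8: W@(3,2) -> caps B=0 W=0
Move 9: B@(3,3) -> caps B=0 W=0
Move 10: W@(0,1) -> caps B=0 W=0
Move 11: B@(1,0) -> caps B=1 W=0
Move 12: W@(1,2) -> caps B=1 W=0

Answer: 1 0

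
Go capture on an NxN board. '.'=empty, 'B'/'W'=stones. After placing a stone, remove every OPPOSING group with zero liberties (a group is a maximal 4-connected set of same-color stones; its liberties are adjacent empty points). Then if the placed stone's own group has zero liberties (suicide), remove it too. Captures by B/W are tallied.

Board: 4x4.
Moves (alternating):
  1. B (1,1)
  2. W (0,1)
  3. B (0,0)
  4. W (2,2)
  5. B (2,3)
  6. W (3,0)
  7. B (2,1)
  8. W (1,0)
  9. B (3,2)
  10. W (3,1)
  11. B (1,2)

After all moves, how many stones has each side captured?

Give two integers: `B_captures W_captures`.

Answer: 1 1

Derivation:
Move 1: B@(1,1) -> caps B=0 W=0
Move 2: W@(0,1) -> caps B=0 W=0
Move 3: B@(0,0) -> caps B=0 W=0
Move 4: W@(2,2) -> caps B=0 W=0
Move 5: B@(2,3) -> caps B=0 W=0
Move 6: W@(3,0) -> caps B=0 W=0
Move 7: B@(2,1) -> caps B=0 W=0
Move 8: W@(1,0) -> caps B=0 W=1
Move 9: B@(3,2) -> caps B=0 W=1
Move 10: W@(3,1) -> caps B=0 W=1
Move 11: B@(1,2) -> caps B=1 W=1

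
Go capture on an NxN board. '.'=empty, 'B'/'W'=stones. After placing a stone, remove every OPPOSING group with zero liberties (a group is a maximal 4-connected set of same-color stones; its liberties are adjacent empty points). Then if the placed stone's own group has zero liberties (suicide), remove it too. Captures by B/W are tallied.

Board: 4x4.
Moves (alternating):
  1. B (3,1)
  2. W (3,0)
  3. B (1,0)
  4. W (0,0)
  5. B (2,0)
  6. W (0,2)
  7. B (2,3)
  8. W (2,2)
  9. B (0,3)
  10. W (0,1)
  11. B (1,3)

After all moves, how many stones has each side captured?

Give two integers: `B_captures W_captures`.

Answer: 1 0

Derivation:
Move 1: B@(3,1) -> caps B=0 W=0
Move 2: W@(3,0) -> caps B=0 W=0
Move 3: B@(1,0) -> caps B=0 W=0
Move 4: W@(0,0) -> caps B=0 W=0
Move 5: B@(2,0) -> caps B=1 W=0
Move 6: W@(0,2) -> caps B=1 W=0
Move 7: B@(2,3) -> caps B=1 W=0
Move 8: W@(2,2) -> caps B=1 W=0
Move 9: B@(0,3) -> caps B=1 W=0
Move 10: W@(0,1) -> caps B=1 W=0
Move 11: B@(1,3) -> caps B=1 W=0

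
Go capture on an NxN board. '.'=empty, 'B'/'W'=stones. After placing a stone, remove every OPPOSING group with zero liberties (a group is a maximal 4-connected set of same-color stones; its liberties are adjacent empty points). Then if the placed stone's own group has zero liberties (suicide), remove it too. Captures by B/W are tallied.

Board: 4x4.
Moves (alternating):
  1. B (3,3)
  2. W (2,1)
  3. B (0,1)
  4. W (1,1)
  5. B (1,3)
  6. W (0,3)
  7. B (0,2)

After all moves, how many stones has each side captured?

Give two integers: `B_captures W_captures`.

Move 1: B@(3,3) -> caps B=0 W=0
Move 2: W@(2,1) -> caps B=0 W=0
Move 3: B@(0,1) -> caps B=0 W=0
Move 4: W@(1,1) -> caps B=0 W=0
Move 5: B@(1,3) -> caps B=0 W=0
Move 6: W@(0,3) -> caps B=0 W=0
Move 7: B@(0,2) -> caps B=1 W=0

Answer: 1 0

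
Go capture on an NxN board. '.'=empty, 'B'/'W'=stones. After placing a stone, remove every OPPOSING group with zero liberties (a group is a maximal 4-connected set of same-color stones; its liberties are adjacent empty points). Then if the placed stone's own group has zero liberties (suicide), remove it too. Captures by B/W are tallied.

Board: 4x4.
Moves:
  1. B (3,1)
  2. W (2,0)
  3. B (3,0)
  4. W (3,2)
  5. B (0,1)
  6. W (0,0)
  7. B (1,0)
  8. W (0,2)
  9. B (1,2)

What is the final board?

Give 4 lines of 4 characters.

Answer: .BW.
B.B.
W...
BBW.

Derivation:
Move 1: B@(3,1) -> caps B=0 W=0
Move 2: W@(2,0) -> caps B=0 W=0
Move 3: B@(3,0) -> caps B=0 W=0
Move 4: W@(3,2) -> caps B=0 W=0
Move 5: B@(0,1) -> caps B=0 W=0
Move 6: W@(0,0) -> caps B=0 W=0
Move 7: B@(1,0) -> caps B=1 W=0
Move 8: W@(0,2) -> caps B=1 W=0
Move 9: B@(1,2) -> caps B=1 W=0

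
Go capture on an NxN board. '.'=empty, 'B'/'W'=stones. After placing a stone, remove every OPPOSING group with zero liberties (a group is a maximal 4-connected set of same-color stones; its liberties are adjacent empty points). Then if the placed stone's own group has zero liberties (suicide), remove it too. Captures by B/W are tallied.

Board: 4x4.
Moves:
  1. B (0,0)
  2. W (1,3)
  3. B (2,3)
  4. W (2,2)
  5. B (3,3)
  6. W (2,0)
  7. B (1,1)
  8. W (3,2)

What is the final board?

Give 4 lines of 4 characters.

Answer: B...
.B.W
W.W.
..W.

Derivation:
Move 1: B@(0,0) -> caps B=0 W=0
Move 2: W@(1,3) -> caps B=0 W=0
Move 3: B@(2,3) -> caps B=0 W=0
Move 4: W@(2,2) -> caps B=0 W=0
Move 5: B@(3,3) -> caps B=0 W=0
Move 6: W@(2,0) -> caps B=0 W=0
Move 7: B@(1,1) -> caps B=0 W=0
Move 8: W@(3,2) -> caps B=0 W=2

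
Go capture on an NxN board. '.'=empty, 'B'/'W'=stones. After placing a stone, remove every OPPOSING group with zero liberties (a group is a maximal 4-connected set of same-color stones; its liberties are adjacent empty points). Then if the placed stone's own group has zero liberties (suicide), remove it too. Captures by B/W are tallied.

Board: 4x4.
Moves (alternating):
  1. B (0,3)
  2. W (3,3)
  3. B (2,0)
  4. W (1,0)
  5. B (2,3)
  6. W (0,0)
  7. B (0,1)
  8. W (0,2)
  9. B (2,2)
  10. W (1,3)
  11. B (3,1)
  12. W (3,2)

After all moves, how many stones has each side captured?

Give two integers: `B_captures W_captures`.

Answer: 0 1

Derivation:
Move 1: B@(0,3) -> caps B=0 W=0
Move 2: W@(3,3) -> caps B=0 W=0
Move 3: B@(2,0) -> caps B=0 W=0
Move 4: W@(1,0) -> caps B=0 W=0
Move 5: B@(2,3) -> caps B=0 W=0
Move 6: W@(0,0) -> caps B=0 W=0
Move 7: B@(0,1) -> caps B=0 W=0
Move 8: W@(0,2) -> caps B=0 W=0
Move 9: B@(2,2) -> caps B=0 W=0
Move 10: W@(1,3) -> caps B=0 W=1
Move 11: B@(3,1) -> caps B=0 W=1
Move 12: W@(3,2) -> caps B=0 W=1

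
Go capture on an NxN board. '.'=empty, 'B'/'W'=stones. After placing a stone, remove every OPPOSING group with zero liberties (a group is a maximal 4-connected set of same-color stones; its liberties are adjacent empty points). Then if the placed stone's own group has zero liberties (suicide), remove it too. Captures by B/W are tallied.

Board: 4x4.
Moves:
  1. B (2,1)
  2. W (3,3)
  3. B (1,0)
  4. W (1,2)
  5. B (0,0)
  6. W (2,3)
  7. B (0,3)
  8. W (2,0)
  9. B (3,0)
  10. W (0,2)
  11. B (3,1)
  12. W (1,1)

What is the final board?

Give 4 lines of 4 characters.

Answer: B.WB
BWW.
.B.W
BB.W

Derivation:
Move 1: B@(2,1) -> caps B=0 W=0
Move 2: W@(3,3) -> caps B=0 W=0
Move 3: B@(1,0) -> caps B=0 W=0
Move 4: W@(1,2) -> caps B=0 W=0
Move 5: B@(0,0) -> caps B=0 W=0
Move 6: W@(2,3) -> caps B=0 W=0
Move 7: B@(0,3) -> caps B=0 W=0
Move 8: W@(2,0) -> caps B=0 W=0
Move 9: B@(3,0) -> caps B=1 W=0
Move 10: W@(0,2) -> caps B=1 W=0
Move 11: B@(3,1) -> caps B=1 W=0
Move 12: W@(1,1) -> caps B=1 W=0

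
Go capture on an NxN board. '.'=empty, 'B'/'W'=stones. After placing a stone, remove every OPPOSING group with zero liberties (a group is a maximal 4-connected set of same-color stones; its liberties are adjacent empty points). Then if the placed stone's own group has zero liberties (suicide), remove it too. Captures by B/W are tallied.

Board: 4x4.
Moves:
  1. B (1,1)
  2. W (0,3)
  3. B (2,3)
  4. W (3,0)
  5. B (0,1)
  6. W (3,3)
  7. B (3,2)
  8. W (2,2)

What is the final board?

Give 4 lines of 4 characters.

Move 1: B@(1,1) -> caps B=0 W=0
Move 2: W@(0,3) -> caps B=0 W=0
Move 3: B@(2,3) -> caps B=0 W=0
Move 4: W@(3,0) -> caps B=0 W=0
Move 5: B@(0,1) -> caps B=0 W=0
Move 6: W@(3,3) -> caps B=0 W=0
Move 7: B@(3,2) -> caps B=1 W=0
Move 8: W@(2,2) -> caps B=1 W=0

Answer: .B.W
.B..
..WB
W.B.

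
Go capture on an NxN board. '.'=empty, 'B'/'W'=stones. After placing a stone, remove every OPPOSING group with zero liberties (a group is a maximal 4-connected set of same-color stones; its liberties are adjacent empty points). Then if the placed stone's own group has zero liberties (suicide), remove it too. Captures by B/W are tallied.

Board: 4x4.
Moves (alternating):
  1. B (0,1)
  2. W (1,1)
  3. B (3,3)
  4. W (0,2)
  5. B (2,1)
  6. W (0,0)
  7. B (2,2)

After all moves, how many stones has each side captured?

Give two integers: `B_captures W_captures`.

Answer: 0 1

Derivation:
Move 1: B@(0,1) -> caps B=0 W=0
Move 2: W@(1,1) -> caps B=0 W=0
Move 3: B@(3,3) -> caps B=0 W=0
Move 4: W@(0,2) -> caps B=0 W=0
Move 5: B@(2,1) -> caps B=0 W=0
Move 6: W@(0,0) -> caps B=0 W=1
Move 7: B@(2,2) -> caps B=0 W=1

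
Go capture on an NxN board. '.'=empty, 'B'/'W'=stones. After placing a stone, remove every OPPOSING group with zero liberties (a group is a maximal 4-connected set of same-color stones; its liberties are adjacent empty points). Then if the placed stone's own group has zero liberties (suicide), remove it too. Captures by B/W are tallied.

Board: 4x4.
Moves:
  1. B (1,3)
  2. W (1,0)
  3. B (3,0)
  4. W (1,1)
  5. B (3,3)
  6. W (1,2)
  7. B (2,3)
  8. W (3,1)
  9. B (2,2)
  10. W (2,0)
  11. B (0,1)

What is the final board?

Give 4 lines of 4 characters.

Move 1: B@(1,3) -> caps B=0 W=0
Move 2: W@(1,0) -> caps B=0 W=0
Move 3: B@(3,0) -> caps B=0 W=0
Move 4: W@(1,1) -> caps B=0 W=0
Move 5: B@(3,3) -> caps B=0 W=0
Move 6: W@(1,2) -> caps B=0 W=0
Move 7: B@(2,3) -> caps B=0 W=0
Move 8: W@(3,1) -> caps B=0 W=0
Move 9: B@(2,2) -> caps B=0 W=0
Move 10: W@(2,0) -> caps B=0 W=1
Move 11: B@(0,1) -> caps B=0 W=1

Answer: .B..
WWWB
W.BB
.W.B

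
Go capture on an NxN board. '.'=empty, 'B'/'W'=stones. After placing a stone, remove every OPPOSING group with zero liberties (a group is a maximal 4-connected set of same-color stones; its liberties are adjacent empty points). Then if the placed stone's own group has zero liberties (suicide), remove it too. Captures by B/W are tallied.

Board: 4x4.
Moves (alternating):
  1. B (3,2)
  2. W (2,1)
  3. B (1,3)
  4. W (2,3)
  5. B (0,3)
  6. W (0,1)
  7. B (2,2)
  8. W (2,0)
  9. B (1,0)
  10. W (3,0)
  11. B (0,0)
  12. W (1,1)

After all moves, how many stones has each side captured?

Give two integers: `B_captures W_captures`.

Answer: 0 2

Derivation:
Move 1: B@(3,2) -> caps B=0 W=0
Move 2: W@(2,1) -> caps B=0 W=0
Move 3: B@(1,3) -> caps B=0 W=0
Move 4: W@(2,3) -> caps B=0 W=0
Move 5: B@(0,3) -> caps B=0 W=0
Move 6: W@(0,1) -> caps B=0 W=0
Move 7: B@(2,2) -> caps B=0 W=0
Move 8: W@(2,0) -> caps B=0 W=0
Move 9: B@(1,0) -> caps B=0 W=0
Move 10: W@(3,0) -> caps B=0 W=0
Move 11: B@(0,0) -> caps B=0 W=0
Move 12: W@(1,1) -> caps B=0 W=2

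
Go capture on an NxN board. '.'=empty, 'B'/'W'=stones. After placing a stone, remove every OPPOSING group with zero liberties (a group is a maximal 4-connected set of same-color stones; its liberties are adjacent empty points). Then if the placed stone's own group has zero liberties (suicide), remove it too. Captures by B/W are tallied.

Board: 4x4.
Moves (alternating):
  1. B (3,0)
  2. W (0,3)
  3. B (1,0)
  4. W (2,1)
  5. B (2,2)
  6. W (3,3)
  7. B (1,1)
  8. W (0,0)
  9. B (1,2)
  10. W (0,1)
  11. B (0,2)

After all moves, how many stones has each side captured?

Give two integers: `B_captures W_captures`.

Move 1: B@(3,0) -> caps B=0 W=0
Move 2: W@(0,3) -> caps B=0 W=0
Move 3: B@(1,0) -> caps B=0 W=0
Move 4: W@(2,1) -> caps B=0 W=0
Move 5: B@(2,2) -> caps B=0 W=0
Move 6: W@(3,3) -> caps B=0 W=0
Move 7: B@(1,1) -> caps B=0 W=0
Move 8: W@(0,0) -> caps B=0 W=0
Move 9: B@(1,2) -> caps B=0 W=0
Move 10: W@(0,1) -> caps B=0 W=0
Move 11: B@(0,2) -> caps B=2 W=0

Answer: 2 0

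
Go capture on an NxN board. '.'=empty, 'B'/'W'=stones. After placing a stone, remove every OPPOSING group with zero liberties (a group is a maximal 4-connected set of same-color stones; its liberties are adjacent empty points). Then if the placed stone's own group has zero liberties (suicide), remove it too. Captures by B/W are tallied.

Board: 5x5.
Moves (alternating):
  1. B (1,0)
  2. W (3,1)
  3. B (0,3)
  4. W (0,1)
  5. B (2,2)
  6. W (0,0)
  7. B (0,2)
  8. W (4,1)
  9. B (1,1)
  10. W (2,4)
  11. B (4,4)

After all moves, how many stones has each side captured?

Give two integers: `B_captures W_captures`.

Answer: 2 0

Derivation:
Move 1: B@(1,0) -> caps B=0 W=0
Move 2: W@(3,1) -> caps B=0 W=0
Move 3: B@(0,3) -> caps B=0 W=0
Move 4: W@(0,1) -> caps B=0 W=0
Move 5: B@(2,2) -> caps B=0 W=0
Move 6: W@(0,0) -> caps B=0 W=0
Move 7: B@(0,2) -> caps B=0 W=0
Move 8: W@(4,1) -> caps B=0 W=0
Move 9: B@(1,1) -> caps B=2 W=0
Move 10: W@(2,4) -> caps B=2 W=0
Move 11: B@(4,4) -> caps B=2 W=0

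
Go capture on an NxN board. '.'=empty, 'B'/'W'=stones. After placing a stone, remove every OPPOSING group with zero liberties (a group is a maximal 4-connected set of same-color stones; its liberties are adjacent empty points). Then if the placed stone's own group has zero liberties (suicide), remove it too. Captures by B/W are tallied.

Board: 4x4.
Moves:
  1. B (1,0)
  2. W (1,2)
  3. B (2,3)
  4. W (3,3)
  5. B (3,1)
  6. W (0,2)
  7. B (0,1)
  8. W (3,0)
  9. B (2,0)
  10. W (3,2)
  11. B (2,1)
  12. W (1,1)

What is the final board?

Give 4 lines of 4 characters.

Move 1: B@(1,0) -> caps B=0 W=0
Move 2: W@(1,2) -> caps B=0 W=0
Move 3: B@(2,3) -> caps B=0 W=0
Move 4: W@(3,3) -> caps B=0 W=0
Move 5: B@(3,1) -> caps B=0 W=0
Move 6: W@(0,2) -> caps B=0 W=0
Move 7: B@(0,1) -> caps B=0 W=0
Move 8: W@(3,0) -> caps B=0 W=0
Move 9: B@(2,0) -> caps B=1 W=0
Move 10: W@(3,2) -> caps B=1 W=0
Move 11: B@(2,1) -> caps B=1 W=0
Move 12: W@(1,1) -> caps B=1 W=0

Answer: .BW.
BWW.
BB.B
.BWW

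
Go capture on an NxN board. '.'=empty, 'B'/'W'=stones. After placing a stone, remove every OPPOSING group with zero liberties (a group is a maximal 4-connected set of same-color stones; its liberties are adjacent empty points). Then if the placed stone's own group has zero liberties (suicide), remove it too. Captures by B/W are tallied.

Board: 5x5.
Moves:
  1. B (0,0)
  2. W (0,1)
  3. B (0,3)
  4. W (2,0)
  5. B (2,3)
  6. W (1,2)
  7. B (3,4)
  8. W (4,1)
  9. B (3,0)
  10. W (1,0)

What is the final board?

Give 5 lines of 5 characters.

Answer: .W.B.
W.W..
W..B.
B...B
.W...

Derivation:
Move 1: B@(0,0) -> caps B=0 W=0
Move 2: W@(0,1) -> caps B=0 W=0
Move 3: B@(0,3) -> caps B=0 W=0
Move 4: W@(2,0) -> caps B=0 W=0
Move 5: B@(2,3) -> caps B=0 W=0
Move 6: W@(1,2) -> caps B=0 W=0
Move 7: B@(3,4) -> caps B=0 W=0
Move 8: W@(4,1) -> caps B=0 W=0
Move 9: B@(3,0) -> caps B=0 W=0
Move 10: W@(1,0) -> caps B=0 W=1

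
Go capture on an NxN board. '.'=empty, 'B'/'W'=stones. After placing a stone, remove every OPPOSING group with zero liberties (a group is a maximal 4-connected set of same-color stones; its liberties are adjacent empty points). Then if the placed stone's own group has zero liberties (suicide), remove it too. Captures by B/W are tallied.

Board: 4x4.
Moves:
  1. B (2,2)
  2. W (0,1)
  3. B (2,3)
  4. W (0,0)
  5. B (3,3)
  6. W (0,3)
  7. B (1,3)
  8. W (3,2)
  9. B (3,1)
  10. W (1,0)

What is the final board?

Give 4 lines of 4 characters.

Answer: WW.W
W..B
..BB
.B.B

Derivation:
Move 1: B@(2,2) -> caps B=0 W=0
Move 2: W@(0,1) -> caps B=0 W=0
Move 3: B@(2,3) -> caps B=0 W=0
Move 4: W@(0,0) -> caps B=0 W=0
Move 5: B@(3,3) -> caps B=0 W=0
Move 6: W@(0,3) -> caps B=0 W=0
Move 7: B@(1,3) -> caps B=0 W=0
Move 8: W@(3,2) -> caps B=0 W=0
Move 9: B@(3,1) -> caps B=1 W=0
Move 10: W@(1,0) -> caps B=1 W=0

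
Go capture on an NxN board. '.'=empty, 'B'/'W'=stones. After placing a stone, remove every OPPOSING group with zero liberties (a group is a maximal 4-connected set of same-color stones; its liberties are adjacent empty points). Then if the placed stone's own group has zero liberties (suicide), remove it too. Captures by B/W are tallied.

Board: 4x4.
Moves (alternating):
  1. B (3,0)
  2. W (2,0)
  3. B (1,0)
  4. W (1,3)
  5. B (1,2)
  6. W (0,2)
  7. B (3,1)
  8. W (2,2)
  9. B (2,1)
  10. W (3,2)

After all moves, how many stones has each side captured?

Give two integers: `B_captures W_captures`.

Move 1: B@(3,0) -> caps B=0 W=0
Move 2: W@(2,0) -> caps B=0 W=0
Move 3: B@(1,0) -> caps B=0 W=0
Move 4: W@(1,3) -> caps B=0 W=0
Move 5: B@(1,2) -> caps B=0 W=0
Move 6: W@(0,2) -> caps B=0 W=0
Move 7: B@(3,1) -> caps B=0 W=0
Move 8: W@(2,2) -> caps B=0 W=0
Move 9: B@(2,1) -> caps B=1 W=0
Move 10: W@(3,2) -> caps B=1 W=0

Answer: 1 0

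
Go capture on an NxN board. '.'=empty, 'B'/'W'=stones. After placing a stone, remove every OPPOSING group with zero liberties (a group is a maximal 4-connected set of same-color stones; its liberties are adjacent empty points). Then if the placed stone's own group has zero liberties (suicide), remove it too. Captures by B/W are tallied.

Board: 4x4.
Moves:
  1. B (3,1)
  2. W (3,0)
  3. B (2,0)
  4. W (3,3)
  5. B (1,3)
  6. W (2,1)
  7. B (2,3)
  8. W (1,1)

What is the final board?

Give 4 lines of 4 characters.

Move 1: B@(3,1) -> caps B=0 W=0
Move 2: W@(3,0) -> caps B=0 W=0
Move 3: B@(2,0) -> caps B=1 W=0
Move 4: W@(3,3) -> caps B=1 W=0
Move 5: B@(1,3) -> caps B=1 W=0
Move 6: W@(2,1) -> caps B=1 W=0
Move 7: B@(2,3) -> caps B=1 W=0
Move 8: W@(1,1) -> caps B=1 W=0

Answer: ....
.W.B
BW.B
.B.W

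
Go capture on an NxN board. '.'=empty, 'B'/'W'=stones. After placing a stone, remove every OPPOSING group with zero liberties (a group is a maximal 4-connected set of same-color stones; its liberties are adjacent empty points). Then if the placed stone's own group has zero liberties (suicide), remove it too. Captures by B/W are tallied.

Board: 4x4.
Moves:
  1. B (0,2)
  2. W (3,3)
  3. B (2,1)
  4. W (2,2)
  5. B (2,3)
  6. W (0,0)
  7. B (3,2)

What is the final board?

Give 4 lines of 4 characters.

Move 1: B@(0,2) -> caps B=0 W=0
Move 2: W@(3,3) -> caps B=0 W=0
Move 3: B@(2,1) -> caps B=0 W=0
Move 4: W@(2,2) -> caps B=0 W=0
Move 5: B@(2,3) -> caps B=0 W=0
Move 6: W@(0,0) -> caps B=0 W=0
Move 7: B@(3,2) -> caps B=1 W=0

Answer: W.B.
....
.BWB
..B.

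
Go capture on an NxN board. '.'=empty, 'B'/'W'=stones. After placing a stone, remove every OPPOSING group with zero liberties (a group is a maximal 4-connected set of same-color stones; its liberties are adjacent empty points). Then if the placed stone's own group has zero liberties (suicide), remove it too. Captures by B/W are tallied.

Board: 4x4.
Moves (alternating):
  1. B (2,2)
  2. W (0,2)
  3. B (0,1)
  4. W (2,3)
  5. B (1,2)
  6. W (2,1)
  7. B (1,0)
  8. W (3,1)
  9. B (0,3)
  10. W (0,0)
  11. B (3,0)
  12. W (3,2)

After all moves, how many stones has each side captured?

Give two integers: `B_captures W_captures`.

Answer: 1 0

Derivation:
Move 1: B@(2,2) -> caps B=0 W=0
Move 2: W@(0,2) -> caps B=0 W=0
Move 3: B@(0,1) -> caps B=0 W=0
Move 4: W@(2,3) -> caps B=0 W=0
Move 5: B@(1,2) -> caps B=0 W=0
Move 6: W@(2,1) -> caps B=0 W=0
Move 7: B@(1,0) -> caps B=0 W=0
Move 8: W@(3,1) -> caps B=0 W=0
Move 9: B@(0,3) -> caps B=1 W=0
Move 10: W@(0,0) -> caps B=1 W=0
Move 11: B@(3,0) -> caps B=1 W=0
Move 12: W@(3,2) -> caps B=1 W=0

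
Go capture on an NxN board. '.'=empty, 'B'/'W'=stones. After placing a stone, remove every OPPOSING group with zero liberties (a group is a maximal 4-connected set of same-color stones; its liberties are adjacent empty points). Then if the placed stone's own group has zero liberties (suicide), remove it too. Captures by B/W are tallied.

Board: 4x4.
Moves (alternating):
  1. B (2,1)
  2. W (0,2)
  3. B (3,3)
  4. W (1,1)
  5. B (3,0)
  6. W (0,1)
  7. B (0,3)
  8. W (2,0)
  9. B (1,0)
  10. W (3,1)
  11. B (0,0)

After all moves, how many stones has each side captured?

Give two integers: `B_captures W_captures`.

Answer: 1 0

Derivation:
Move 1: B@(2,1) -> caps B=0 W=0
Move 2: W@(0,2) -> caps B=0 W=0
Move 3: B@(3,3) -> caps B=0 W=0
Move 4: W@(1,1) -> caps B=0 W=0
Move 5: B@(3,0) -> caps B=0 W=0
Move 6: W@(0,1) -> caps B=0 W=0
Move 7: B@(0,3) -> caps B=0 W=0
Move 8: W@(2,0) -> caps B=0 W=0
Move 9: B@(1,0) -> caps B=1 W=0
Move 10: W@(3,1) -> caps B=1 W=0
Move 11: B@(0,0) -> caps B=1 W=0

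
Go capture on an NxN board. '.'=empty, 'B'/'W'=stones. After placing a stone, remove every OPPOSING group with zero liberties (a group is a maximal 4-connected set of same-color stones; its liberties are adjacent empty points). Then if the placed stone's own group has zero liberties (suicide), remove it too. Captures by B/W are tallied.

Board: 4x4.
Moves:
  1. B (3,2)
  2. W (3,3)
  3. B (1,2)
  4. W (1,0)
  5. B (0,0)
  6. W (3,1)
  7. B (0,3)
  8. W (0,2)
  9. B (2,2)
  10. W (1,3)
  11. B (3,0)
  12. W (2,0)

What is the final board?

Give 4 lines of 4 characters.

Answer: B.W.
W.BW
W.B.
.WBW

Derivation:
Move 1: B@(3,2) -> caps B=0 W=0
Move 2: W@(3,3) -> caps B=0 W=0
Move 3: B@(1,2) -> caps B=0 W=0
Move 4: W@(1,0) -> caps B=0 W=0
Move 5: B@(0,0) -> caps B=0 W=0
Move 6: W@(3,1) -> caps B=0 W=0
Move 7: B@(0,3) -> caps B=0 W=0
Move 8: W@(0,2) -> caps B=0 W=0
Move 9: B@(2,2) -> caps B=0 W=0
Move 10: W@(1,3) -> caps B=0 W=1
Move 11: B@(3,0) -> caps B=0 W=1
Move 12: W@(2,0) -> caps B=0 W=2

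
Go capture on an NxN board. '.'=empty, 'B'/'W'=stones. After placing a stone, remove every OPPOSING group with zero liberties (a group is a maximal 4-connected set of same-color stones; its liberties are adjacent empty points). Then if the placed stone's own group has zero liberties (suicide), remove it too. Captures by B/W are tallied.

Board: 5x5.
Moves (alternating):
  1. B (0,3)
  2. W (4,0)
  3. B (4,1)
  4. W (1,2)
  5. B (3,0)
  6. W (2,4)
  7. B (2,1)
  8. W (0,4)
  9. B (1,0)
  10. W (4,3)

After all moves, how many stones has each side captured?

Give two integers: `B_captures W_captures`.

Move 1: B@(0,3) -> caps B=0 W=0
Move 2: W@(4,0) -> caps B=0 W=0
Move 3: B@(4,1) -> caps B=0 W=0
Move 4: W@(1,2) -> caps B=0 W=0
Move 5: B@(3,0) -> caps B=1 W=0
Move 6: W@(2,4) -> caps B=1 W=0
Move 7: B@(2,1) -> caps B=1 W=0
Move 8: W@(0,4) -> caps B=1 W=0
Move 9: B@(1,0) -> caps B=1 W=0
Move 10: W@(4,3) -> caps B=1 W=0

Answer: 1 0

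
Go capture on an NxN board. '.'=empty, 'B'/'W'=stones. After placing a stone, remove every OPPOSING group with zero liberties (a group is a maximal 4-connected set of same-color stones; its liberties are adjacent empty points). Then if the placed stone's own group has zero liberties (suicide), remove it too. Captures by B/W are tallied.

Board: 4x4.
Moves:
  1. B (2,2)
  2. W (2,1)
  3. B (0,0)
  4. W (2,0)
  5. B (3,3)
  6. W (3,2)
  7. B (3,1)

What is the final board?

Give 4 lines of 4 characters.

Answer: B...
....
WWB.
.B.B

Derivation:
Move 1: B@(2,2) -> caps B=0 W=0
Move 2: W@(2,1) -> caps B=0 W=0
Move 3: B@(0,0) -> caps B=0 W=0
Move 4: W@(2,0) -> caps B=0 W=0
Move 5: B@(3,3) -> caps B=0 W=0
Move 6: W@(3,2) -> caps B=0 W=0
Move 7: B@(3,1) -> caps B=1 W=0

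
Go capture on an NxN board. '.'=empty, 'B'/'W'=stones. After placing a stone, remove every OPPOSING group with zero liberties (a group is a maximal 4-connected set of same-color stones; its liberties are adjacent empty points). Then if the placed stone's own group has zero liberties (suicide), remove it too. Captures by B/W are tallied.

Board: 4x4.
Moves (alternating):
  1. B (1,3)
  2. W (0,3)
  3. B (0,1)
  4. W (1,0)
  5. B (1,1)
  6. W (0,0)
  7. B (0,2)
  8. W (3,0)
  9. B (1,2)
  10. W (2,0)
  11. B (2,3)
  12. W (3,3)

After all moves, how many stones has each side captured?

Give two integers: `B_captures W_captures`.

Move 1: B@(1,3) -> caps B=0 W=0
Move 2: W@(0,3) -> caps B=0 W=0
Move 3: B@(0,1) -> caps B=0 W=0
Move 4: W@(1,0) -> caps B=0 W=0
Move 5: B@(1,1) -> caps B=0 W=0
Move 6: W@(0,0) -> caps B=0 W=0
Move 7: B@(0,2) -> caps B=1 W=0
Move 8: W@(3,0) -> caps B=1 W=0
Move 9: B@(1,2) -> caps B=1 W=0
Move 10: W@(2,0) -> caps B=1 W=0
Move 11: B@(2,3) -> caps B=1 W=0
Move 12: W@(3,3) -> caps B=1 W=0

Answer: 1 0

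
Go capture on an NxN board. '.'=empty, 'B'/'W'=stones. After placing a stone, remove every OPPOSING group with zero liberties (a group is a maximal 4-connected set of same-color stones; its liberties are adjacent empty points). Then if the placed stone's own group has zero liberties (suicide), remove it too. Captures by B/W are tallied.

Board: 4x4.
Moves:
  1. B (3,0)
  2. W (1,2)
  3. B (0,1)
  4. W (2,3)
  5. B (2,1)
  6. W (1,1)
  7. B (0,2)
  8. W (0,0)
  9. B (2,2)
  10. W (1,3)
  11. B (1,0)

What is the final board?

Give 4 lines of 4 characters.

Answer: .BB.
BWWW
.BBW
B...

Derivation:
Move 1: B@(3,0) -> caps B=0 W=0
Move 2: W@(1,2) -> caps B=0 W=0
Move 3: B@(0,1) -> caps B=0 W=0
Move 4: W@(2,3) -> caps B=0 W=0
Move 5: B@(2,1) -> caps B=0 W=0
Move 6: W@(1,1) -> caps B=0 W=0
Move 7: B@(0,2) -> caps B=0 W=0
Move 8: W@(0,0) -> caps B=0 W=0
Move 9: B@(2,2) -> caps B=0 W=0
Move 10: W@(1,3) -> caps B=0 W=0
Move 11: B@(1,0) -> caps B=1 W=0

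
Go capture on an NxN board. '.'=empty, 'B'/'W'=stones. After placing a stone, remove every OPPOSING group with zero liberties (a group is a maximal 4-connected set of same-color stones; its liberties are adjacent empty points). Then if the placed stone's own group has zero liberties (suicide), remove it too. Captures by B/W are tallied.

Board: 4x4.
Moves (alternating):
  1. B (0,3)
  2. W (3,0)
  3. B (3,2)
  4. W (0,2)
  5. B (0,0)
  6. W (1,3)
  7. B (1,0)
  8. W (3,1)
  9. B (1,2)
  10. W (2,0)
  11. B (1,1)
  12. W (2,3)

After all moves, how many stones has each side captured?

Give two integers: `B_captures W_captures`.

Move 1: B@(0,3) -> caps B=0 W=0
Move 2: W@(3,0) -> caps B=0 W=0
Move 3: B@(3,2) -> caps B=0 W=0
Move 4: W@(0,2) -> caps B=0 W=0
Move 5: B@(0,0) -> caps B=0 W=0
Move 6: W@(1,3) -> caps B=0 W=1
Move 7: B@(1,0) -> caps B=0 W=1
Move 8: W@(3,1) -> caps B=0 W=1
Move 9: B@(1,2) -> caps B=0 W=1
Move 10: W@(2,0) -> caps B=0 W=1
Move 11: B@(1,1) -> caps B=0 W=1
Move 12: W@(2,3) -> caps B=0 W=1

Answer: 0 1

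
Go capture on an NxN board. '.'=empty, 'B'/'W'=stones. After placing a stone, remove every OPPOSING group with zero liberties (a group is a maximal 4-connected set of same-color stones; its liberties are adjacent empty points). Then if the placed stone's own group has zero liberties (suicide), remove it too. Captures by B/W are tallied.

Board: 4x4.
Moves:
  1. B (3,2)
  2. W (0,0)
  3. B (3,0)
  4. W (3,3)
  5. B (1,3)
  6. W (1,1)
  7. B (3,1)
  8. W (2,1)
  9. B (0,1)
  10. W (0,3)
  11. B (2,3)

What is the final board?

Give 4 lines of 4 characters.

Answer: WB.W
.W.B
.W.B
BBB.

Derivation:
Move 1: B@(3,2) -> caps B=0 W=0
Move 2: W@(0,0) -> caps B=0 W=0
Move 3: B@(3,0) -> caps B=0 W=0
Move 4: W@(3,3) -> caps B=0 W=0
Move 5: B@(1,3) -> caps B=0 W=0
Move 6: W@(1,1) -> caps B=0 W=0
Move 7: B@(3,1) -> caps B=0 W=0
Move 8: W@(2,1) -> caps B=0 W=0
Move 9: B@(0,1) -> caps B=0 W=0
Move 10: W@(0,3) -> caps B=0 W=0
Move 11: B@(2,3) -> caps B=1 W=0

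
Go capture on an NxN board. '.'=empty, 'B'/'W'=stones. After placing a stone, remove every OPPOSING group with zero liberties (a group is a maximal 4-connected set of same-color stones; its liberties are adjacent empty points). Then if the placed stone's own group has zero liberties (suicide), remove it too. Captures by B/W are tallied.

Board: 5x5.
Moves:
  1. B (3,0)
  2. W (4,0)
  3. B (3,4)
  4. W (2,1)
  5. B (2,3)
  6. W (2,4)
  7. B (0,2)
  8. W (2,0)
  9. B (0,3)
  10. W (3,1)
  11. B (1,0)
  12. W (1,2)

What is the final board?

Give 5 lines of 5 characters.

Answer: ..BB.
B.W..
WW.BW
.W..B
W....

Derivation:
Move 1: B@(3,0) -> caps B=0 W=0
Move 2: W@(4,0) -> caps B=0 W=0
Move 3: B@(3,4) -> caps B=0 W=0
Move 4: W@(2,1) -> caps B=0 W=0
Move 5: B@(2,3) -> caps B=0 W=0
Move 6: W@(2,4) -> caps B=0 W=0
Move 7: B@(0,2) -> caps B=0 W=0
Move 8: W@(2,0) -> caps B=0 W=0
Move 9: B@(0,3) -> caps B=0 W=0
Move 10: W@(3,1) -> caps B=0 W=1
Move 11: B@(1,0) -> caps B=0 W=1
Move 12: W@(1,2) -> caps B=0 W=1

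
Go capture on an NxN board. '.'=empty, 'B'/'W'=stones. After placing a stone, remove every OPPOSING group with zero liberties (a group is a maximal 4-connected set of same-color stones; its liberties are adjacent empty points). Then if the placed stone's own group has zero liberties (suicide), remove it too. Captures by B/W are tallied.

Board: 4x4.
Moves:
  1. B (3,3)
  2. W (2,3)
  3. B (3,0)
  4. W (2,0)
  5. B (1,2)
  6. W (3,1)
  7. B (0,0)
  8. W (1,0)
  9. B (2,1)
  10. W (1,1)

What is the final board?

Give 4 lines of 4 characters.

Answer: B...
WWB.
WB.W
.W.B

Derivation:
Move 1: B@(3,3) -> caps B=0 W=0
Move 2: W@(2,3) -> caps B=0 W=0
Move 3: B@(3,0) -> caps B=0 W=0
Move 4: W@(2,0) -> caps B=0 W=0
Move 5: B@(1,2) -> caps B=0 W=0
Move 6: W@(3,1) -> caps B=0 W=1
Move 7: B@(0,0) -> caps B=0 W=1
Move 8: W@(1,0) -> caps B=0 W=1
Move 9: B@(2,1) -> caps B=0 W=1
Move 10: W@(1,1) -> caps B=0 W=1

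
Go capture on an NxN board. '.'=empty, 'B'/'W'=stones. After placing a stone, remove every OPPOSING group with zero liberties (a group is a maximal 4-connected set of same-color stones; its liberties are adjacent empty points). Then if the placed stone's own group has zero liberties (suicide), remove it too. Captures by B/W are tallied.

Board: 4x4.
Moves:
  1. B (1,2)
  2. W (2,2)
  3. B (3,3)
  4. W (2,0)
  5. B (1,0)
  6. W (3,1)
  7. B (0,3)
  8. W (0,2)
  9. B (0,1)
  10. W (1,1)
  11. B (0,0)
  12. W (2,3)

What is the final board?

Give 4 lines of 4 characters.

Answer: BB.B
BWB.
W.WW
.W.B

Derivation:
Move 1: B@(1,2) -> caps B=0 W=0
Move 2: W@(2,2) -> caps B=0 W=0
Move 3: B@(3,3) -> caps B=0 W=0
Move 4: W@(2,0) -> caps B=0 W=0
Move 5: B@(1,0) -> caps B=0 W=0
Move 6: W@(3,1) -> caps B=0 W=0
Move 7: B@(0,3) -> caps B=0 W=0
Move 8: W@(0,2) -> caps B=0 W=0
Move 9: B@(0,1) -> caps B=1 W=0
Move 10: W@(1,1) -> caps B=1 W=0
Move 11: B@(0,0) -> caps B=1 W=0
Move 12: W@(2,3) -> caps B=1 W=0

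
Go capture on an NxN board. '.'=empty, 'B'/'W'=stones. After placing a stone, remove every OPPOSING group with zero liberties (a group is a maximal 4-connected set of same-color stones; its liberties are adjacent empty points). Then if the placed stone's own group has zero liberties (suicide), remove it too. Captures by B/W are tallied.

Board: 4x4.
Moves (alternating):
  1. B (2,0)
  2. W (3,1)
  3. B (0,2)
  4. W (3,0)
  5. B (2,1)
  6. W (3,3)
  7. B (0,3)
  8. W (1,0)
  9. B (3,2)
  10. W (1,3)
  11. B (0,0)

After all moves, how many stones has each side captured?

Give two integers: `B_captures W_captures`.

Move 1: B@(2,0) -> caps B=0 W=0
Move 2: W@(3,1) -> caps B=0 W=0
Move 3: B@(0,2) -> caps B=0 W=0
Move 4: W@(3,0) -> caps B=0 W=0
Move 5: B@(2,1) -> caps B=0 W=0
Move 6: W@(3,3) -> caps B=0 W=0
Move 7: B@(0,3) -> caps B=0 W=0
Move 8: W@(1,0) -> caps B=0 W=0
Move 9: B@(3,2) -> caps B=2 W=0
Move 10: W@(1,3) -> caps B=2 W=0
Move 11: B@(0,0) -> caps B=2 W=0

Answer: 2 0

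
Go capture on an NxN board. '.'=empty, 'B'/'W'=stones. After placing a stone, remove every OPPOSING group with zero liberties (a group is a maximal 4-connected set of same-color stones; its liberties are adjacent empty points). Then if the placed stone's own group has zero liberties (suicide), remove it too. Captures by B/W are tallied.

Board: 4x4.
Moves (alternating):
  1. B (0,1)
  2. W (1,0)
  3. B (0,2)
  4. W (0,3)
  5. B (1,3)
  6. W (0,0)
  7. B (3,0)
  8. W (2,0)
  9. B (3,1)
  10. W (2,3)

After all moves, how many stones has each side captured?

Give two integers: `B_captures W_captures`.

Answer: 1 0

Derivation:
Move 1: B@(0,1) -> caps B=0 W=0
Move 2: W@(1,0) -> caps B=0 W=0
Move 3: B@(0,2) -> caps B=0 W=0
Move 4: W@(0,3) -> caps B=0 W=0
Move 5: B@(1,3) -> caps B=1 W=0
Move 6: W@(0,0) -> caps B=1 W=0
Move 7: B@(3,0) -> caps B=1 W=0
Move 8: W@(2,0) -> caps B=1 W=0
Move 9: B@(3,1) -> caps B=1 W=0
Move 10: W@(2,3) -> caps B=1 W=0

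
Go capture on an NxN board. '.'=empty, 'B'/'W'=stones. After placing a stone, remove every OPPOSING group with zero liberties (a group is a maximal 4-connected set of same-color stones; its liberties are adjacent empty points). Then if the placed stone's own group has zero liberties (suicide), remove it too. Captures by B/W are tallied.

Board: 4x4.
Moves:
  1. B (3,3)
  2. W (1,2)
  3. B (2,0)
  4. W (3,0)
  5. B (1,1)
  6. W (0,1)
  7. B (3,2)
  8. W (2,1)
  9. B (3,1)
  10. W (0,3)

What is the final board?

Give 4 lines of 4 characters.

Answer: .W.W
.BW.
BW..
.BBB

Derivation:
Move 1: B@(3,3) -> caps B=0 W=0
Move 2: W@(1,2) -> caps B=0 W=0
Move 3: B@(2,0) -> caps B=0 W=0
Move 4: W@(3,0) -> caps B=0 W=0
Move 5: B@(1,1) -> caps B=0 W=0
Move 6: W@(0,1) -> caps B=0 W=0
Move 7: B@(3,2) -> caps B=0 W=0
Move 8: W@(2,1) -> caps B=0 W=0
Move 9: B@(3,1) -> caps B=1 W=0
Move 10: W@(0,3) -> caps B=1 W=0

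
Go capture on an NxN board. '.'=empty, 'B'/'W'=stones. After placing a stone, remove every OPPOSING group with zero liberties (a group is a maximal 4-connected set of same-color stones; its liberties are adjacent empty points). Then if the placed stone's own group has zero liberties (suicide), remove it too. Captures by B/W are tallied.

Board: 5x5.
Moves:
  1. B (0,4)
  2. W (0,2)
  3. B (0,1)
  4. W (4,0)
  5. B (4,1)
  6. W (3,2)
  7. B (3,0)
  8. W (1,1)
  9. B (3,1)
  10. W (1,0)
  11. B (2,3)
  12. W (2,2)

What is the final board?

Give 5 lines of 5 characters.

Move 1: B@(0,4) -> caps B=0 W=0
Move 2: W@(0,2) -> caps B=0 W=0
Move 3: B@(0,1) -> caps B=0 W=0
Move 4: W@(4,0) -> caps B=0 W=0
Move 5: B@(4,1) -> caps B=0 W=0
Move 6: W@(3,2) -> caps B=0 W=0
Move 7: B@(3,0) -> caps B=1 W=0
Move 8: W@(1,1) -> caps B=1 W=0
Move 9: B@(3,1) -> caps B=1 W=0
Move 10: W@(1,0) -> caps B=1 W=0
Move 11: B@(2,3) -> caps B=1 W=0
Move 12: W@(2,2) -> caps B=1 W=0

Answer: .BW.B
WW...
..WB.
BBW..
.B...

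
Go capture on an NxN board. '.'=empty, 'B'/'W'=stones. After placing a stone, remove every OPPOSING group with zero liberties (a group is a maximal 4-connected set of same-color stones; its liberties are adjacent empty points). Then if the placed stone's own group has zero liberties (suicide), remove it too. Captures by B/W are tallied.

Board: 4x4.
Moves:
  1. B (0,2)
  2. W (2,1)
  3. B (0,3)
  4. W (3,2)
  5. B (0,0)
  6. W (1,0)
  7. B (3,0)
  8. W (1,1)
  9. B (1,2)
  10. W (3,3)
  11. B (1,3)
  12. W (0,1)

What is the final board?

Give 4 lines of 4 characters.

Move 1: B@(0,2) -> caps B=0 W=0
Move 2: W@(2,1) -> caps B=0 W=0
Move 3: B@(0,3) -> caps B=0 W=0
Move 4: W@(3,2) -> caps B=0 W=0
Move 5: B@(0,0) -> caps B=0 W=0
Move 6: W@(1,0) -> caps B=0 W=0
Move 7: B@(3,0) -> caps B=0 W=0
Move 8: W@(1,1) -> caps B=0 W=0
Move 9: B@(1,2) -> caps B=0 W=0
Move 10: W@(3,3) -> caps B=0 W=0
Move 11: B@(1,3) -> caps B=0 W=0
Move 12: W@(0,1) -> caps B=0 W=1

Answer: .WBB
WWBB
.W..
B.WW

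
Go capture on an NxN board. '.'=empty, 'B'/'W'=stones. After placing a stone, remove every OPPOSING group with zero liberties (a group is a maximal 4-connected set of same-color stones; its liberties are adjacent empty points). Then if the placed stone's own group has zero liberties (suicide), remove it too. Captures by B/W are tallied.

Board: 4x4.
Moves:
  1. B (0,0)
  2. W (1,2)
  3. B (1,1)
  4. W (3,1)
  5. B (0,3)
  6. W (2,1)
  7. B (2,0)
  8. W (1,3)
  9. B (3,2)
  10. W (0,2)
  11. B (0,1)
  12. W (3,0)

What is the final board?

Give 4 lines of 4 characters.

Answer: BBW.
.BWW
BW..
WWB.

Derivation:
Move 1: B@(0,0) -> caps B=0 W=0
Move 2: W@(1,2) -> caps B=0 W=0
Move 3: B@(1,1) -> caps B=0 W=0
Move 4: W@(3,1) -> caps B=0 W=0
Move 5: B@(0,3) -> caps B=0 W=0
Move 6: W@(2,1) -> caps B=0 W=0
Move 7: B@(2,0) -> caps B=0 W=0
Move 8: W@(1,3) -> caps B=0 W=0
Move 9: B@(3,2) -> caps B=0 W=0
Move 10: W@(0,2) -> caps B=0 W=1
Move 11: B@(0,1) -> caps B=0 W=1
Move 12: W@(3,0) -> caps B=0 W=1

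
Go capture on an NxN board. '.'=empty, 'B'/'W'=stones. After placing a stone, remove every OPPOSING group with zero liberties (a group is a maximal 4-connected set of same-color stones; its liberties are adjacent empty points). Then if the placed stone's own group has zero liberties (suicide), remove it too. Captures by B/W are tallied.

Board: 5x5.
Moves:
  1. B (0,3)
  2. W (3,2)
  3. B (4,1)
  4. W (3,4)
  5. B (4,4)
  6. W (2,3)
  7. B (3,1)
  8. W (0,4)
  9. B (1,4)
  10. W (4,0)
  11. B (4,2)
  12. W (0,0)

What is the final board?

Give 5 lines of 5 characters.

Answer: W..B.
....B
...W.
.BW.W
WBB.B

Derivation:
Move 1: B@(0,3) -> caps B=0 W=0
Move 2: W@(3,2) -> caps B=0 W=0
Move 3: B@(4,1) -> caps B=0 W=0
Move 4: W@(3,4) -> caps B=0 W=0
Move 5: B@(4,4) -> caps B=0 W=0
Move 6: W@(2,3) -> caps B=0 W=0
Move 7: B@(3,1) -> caps B=0 W=0
Move 8: W@(0,4) -> caps B=0 W=0
Move 9: B@(1,4) -> caps B=1 W=0
Move 10: W@(4,0) -> caps B=1 W=0
Move 11: B@(4,2) -> caps B=1 W=0
Move 12: W@(0,0) -> caps B=1 W=0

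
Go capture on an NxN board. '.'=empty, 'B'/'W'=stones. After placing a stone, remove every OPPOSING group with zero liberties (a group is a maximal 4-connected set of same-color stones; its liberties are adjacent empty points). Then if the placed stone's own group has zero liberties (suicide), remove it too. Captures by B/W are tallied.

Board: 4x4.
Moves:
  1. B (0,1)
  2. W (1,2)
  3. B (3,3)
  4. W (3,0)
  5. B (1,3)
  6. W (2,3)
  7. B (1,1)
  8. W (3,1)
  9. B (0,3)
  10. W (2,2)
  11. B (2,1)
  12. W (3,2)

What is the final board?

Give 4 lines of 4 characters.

Move 1: B@(0,1) -> caps B=0 W=0
Move 2: W@(1,2) -> caps B=0 W=0
Move 3: B@(3,3) -> caps B=0 W=0
Move 4: W@(3,0) -> caps B=0 W=0
Move 5: B@(1,3) -> caps B=0 W=0
Move 6: W@(2,3) -> caps B=0 W=0
Move 7: B@(1,1) -> caps B=0 W=0
Move 8: W@(3,1) -> caps B=0 W=0
Move 9: B@(0,3) -> caps B=0 W=0
Move 10: W@(2,2) -> caps B=0 W=0
Move 11: B@(2,1) -> caps B=0 W=0
Move 12: W@(3,2) -> caps B=0 W=1

Answer: .B.B
.BWB
.BWW
WWW.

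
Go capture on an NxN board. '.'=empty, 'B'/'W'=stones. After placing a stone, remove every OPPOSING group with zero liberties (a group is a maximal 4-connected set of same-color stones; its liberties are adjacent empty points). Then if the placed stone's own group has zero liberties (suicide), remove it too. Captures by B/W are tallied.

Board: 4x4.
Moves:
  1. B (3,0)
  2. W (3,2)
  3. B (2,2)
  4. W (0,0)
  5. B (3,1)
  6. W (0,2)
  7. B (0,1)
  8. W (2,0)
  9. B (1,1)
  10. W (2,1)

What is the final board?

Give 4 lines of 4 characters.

Move 1: B@(3,0) -> caps B=0 W=0
Move 2: W@(3,2) -> caps B=0 W=0
Move 3: B@(2,2) -> caps B=0 W=0
Move 4: W@(0,0) -> caps B=0 W=0
Move 5: B@(3,1) -> caps B=0 W=0
Move 6: W@(0,2) -> caps B=0 W=0
Move 7: B@(0,1) -> caps B=0 W=0
Move 8: W@(2,0) -> caps B=0 W=0
Move 9: B@(1,1) -> caps B=0 W=0
Move 10: W@(2,1) -> caps B=0 W=2

Answer: WBW.
.B..
WWB.
..W.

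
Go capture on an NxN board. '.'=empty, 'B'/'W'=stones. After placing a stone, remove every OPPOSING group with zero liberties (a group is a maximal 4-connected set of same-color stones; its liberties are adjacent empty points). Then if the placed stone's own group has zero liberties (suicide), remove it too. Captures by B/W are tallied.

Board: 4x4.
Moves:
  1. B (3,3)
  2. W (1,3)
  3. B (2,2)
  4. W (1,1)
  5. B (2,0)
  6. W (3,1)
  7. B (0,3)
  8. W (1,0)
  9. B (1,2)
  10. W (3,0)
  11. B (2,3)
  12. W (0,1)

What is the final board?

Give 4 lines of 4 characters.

Move 1: B@(3,3) -> caps B=0 W=0
Move 2: W@(1,3) -> caps B=0 W=0
Move 3: B@(2,2) -> caps B=0 W=0
Move 4: W@(1,1) -> caps B=0 W=0
Move 5: B@(2,0) -> caps B=0 W=0
Move 6: W@(3,1) -> caps B=0 W=0
Move 7: B@(0,3) -> caps B=0 W=0
Move 8: W@(1,0) -> caps B=0 W=0
Move 9: B@(1,2) -> caps B=0 W=0
Move 10: W@(3,0) -> caps B=0 W=0
Move 11: B@(2,3) -> caps B=1 W=0
Move 12: W@(0,1) -> caps B=1 W=0

Answer: .W.B
WWB.
B.BB
WW.B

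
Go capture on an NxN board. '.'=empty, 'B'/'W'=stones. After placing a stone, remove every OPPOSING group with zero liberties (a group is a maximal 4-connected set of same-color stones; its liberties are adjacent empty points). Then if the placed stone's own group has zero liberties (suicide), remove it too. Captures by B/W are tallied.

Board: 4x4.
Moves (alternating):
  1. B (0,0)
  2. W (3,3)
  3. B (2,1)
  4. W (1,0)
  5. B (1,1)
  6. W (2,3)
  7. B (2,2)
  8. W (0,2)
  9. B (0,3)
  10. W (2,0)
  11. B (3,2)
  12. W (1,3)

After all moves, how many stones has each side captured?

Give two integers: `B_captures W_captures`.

Answer: 0 1

Derivation:
Move 1: B@(0,0) -> caps B=0 W=0
Move 2: W@(3,3) -> caps B=0 W=0
Move 3: B@(2,1) -> caps B=0 W=0
Move 4: W@(1,0) -> caps B=0 W=0
Move 5: B@(1,1) -> caps B=0 W=0
Move 6: W@(2,3) -> caps B=0 W=0
Move 7: B@(2,2) -> caps B=0 W=0
Move 8: W@(0,2) -> caps B=0 W=0
Move 9: B@(0,3) -> caps B=0 W=0
Move 10: W@(2,0) -> caps B=0 W=0
Move 11: B@(3,2) -> caps B=0 W=0
Move 12: W@(1,3) -> caps B=0 W=1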